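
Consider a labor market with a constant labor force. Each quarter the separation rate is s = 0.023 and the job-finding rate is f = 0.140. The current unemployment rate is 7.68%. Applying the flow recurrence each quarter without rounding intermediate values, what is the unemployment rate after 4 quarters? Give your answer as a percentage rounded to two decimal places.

With a fixed labor force, u_{t+1} = u_t + s·(1−u_t) − f·u_t = u_t·(1−s−f) + s.
Here 1−s−f = 0.837 and s = 0.023.
u_1 = 0.076800 × 0.837 + 0.023 = 0.087282.
u_2 = 0.087282 × 0.837 + 0.023 = 0.096055.
u_3 = 0.096055 × 0.837 + 0.023 = 0.103398.
u_4 = 0.103398 × 0.837 + 0.023 = 0.109544.

Unemployment rate after four quarters ≈ 10.95%.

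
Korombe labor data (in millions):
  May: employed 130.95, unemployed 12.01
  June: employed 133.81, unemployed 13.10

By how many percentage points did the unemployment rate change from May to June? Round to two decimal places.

May: labor force = 130.95 + 12.01 = 142.96; u = 12.01/142.96 = 8.40%.
June: labor force = 133.81 + 13.10 = 146.91; u = 13.10/146.91 = 8.92%.
Change = 8.92% − 8.40% = +0.52 pp.

The unemployment rate changed by +0.52 percentage points.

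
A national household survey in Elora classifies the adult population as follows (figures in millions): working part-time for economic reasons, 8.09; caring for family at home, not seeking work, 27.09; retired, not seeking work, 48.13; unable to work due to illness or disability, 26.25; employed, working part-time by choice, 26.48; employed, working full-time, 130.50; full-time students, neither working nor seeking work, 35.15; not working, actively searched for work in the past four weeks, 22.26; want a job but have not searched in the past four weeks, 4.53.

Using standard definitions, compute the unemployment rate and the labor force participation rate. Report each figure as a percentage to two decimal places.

Employed = 8.09 + 26.48 + 130.50 = 165.07 million (anyone who worked, including part-time for economic reasons, counts as employed).
Unemployed = 22.26 million.
Labor force = 165.07 + 22.26 = 187.33 million.
Not in labor force = 27.09 + 48.13 + 26.25 + 35.15 + 4.53 = 141.15 million (those not working and not actively searching are outside the labor force — including those who want a job but have given up searching).
Civilian working-age population = 187.33 + 141.15 = 328.48 million.
Unemployment rate = 22.26 / 187.33 = 11.88%.
Labor force participation rate = 187.33 / 328.48 = 57.03%.

Unemployment rate ≈ 11.88%; labor force participation rate ≈ 57.03%.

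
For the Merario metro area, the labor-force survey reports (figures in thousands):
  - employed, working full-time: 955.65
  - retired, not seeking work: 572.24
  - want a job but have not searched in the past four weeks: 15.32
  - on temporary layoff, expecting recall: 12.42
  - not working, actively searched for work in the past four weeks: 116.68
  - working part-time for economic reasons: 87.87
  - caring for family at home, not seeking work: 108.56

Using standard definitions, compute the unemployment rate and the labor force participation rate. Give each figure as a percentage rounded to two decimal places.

Unemployment rate ≈ 11.01%; labor force participation rate ≈ 62.75%.

Employed = 955.65 + 87.87 = 1,043.52 thousand (anyone who worked, including part-time for economic reasons, counts as employed).
Unemployed = 12.42 + 116.68 = 129.10 thousand (jobless and actively searching, or on temporary layoff).
Labor force = 1,043.52 + 129.10 = 1,172.62 thousand.
Not in labor force = 572.24 + 15.32 + 108.56 = 696.12 thousand (those not working and not actively searching are outside the labor force — including those who want a job but have given up searching).
Civilian working-age population = 1,172.62 + 696.12 = 1,868.74 thousand.
Unemployment rate = 129.10 / 1,172.62 = 11.01%.
Labor force participation rate = 1,172.62 / 1,868.74 = 62.75%.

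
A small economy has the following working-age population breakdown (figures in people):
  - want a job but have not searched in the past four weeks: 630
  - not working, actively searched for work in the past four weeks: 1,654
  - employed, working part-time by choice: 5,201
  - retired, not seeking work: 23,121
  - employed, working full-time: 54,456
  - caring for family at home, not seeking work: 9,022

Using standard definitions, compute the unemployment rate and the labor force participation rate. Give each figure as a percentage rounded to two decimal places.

Unemployment rate ≈ 2.70%; labor force participation rate ≈ 65.17%.

Employed = 5,201 + 54,456 = 59,657.
Unemployed = 1,654.
Labor force = 59,657 + 1,654 = 61,311.
Not in labor force = 630 + 23,121 + 9,022 = 32,773 (those not working and not actively searching are outside the labor force — including those who want a job but have given up searching).
Civilian working-age population = 61,311 + 32,773 = 94,084.
Unemployment rate = 1,654 / 61,311 = 2.70%.
Labor force participation rate = 61,311 / 94,084 = 65.17%.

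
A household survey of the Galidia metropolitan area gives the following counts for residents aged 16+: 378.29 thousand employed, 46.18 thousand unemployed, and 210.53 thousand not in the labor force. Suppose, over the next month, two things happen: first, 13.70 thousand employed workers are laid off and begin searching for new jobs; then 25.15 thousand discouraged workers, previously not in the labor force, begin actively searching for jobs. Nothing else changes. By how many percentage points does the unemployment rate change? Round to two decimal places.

Initially, labor force = 378.29 + 46.18 = 424.47 thousand, so u = 46.18/424.47 = 10.88%.
After the first change, employed falls and unemployed rises by 13.70; labor force unchanged → E = 364.59, U = 59.88, labor force = 424.47 thousand.
After the second change, unemployed and labor force both rise by 25.15 → E = 364.59, U = 85.03, labor force = 449.62 thousand.
New unemployment rate = 85.03 / 449.62 = 18.91%.
Change = 18.91% − 10.88% = +8.03 percentage points.

The unemployment rate changes by +8.03 percentage points.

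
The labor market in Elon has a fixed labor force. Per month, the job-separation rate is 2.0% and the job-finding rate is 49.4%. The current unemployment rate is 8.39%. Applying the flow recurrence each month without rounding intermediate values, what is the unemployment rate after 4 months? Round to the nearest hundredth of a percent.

Unemployment rate after four months ≈ 4.14%.

With a fixed labor force, u_{t+1} = u_t + s·(1−u_t) − f·u_t = u_t·(1−s−f) + s.
Here 1−s−f = 0.486 and s = 0.020.
u_1 = 0.083900 × 0.486 + 0.020 = 0.060775.
u_2 = 0.060775 × 0.486 + 0.020 = 0.049537.
u_3 = 0.049537 × 0.486 + 0.020 = 0.044075.
u_4 = 0.044075 × 0.486 + 0.020 = 0.041420.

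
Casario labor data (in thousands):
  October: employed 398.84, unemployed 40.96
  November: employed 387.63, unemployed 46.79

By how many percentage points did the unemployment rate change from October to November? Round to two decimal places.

The unemployment rate changed by +1.46 percentage points.

October: labor force = 398.84 + 40.96 = 439.80; u = 40.96/439.80 = 9.31%.
November: labor force = 387.63 + 46.79 = 434.42; u = 46.79/434.42 = 10.77%.
Change = 10.77% − 9.31% = +1.46 pp.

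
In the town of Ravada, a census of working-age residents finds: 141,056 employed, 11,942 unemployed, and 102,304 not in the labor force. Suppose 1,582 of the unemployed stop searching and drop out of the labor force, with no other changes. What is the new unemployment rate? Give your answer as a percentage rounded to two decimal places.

Initially, labor force = 141,056 + 11,942 = 152,998, so u = 11,942/152,998 = 7.81%.
After the change, unemployed and labor force both fall by 1,582 → E = 141,056, U = 10,360, labor force = 151,416.
New unemployment rate = 10,360 / 151,416 = 6.84%.

New unemployment rate ≈ 6.84%.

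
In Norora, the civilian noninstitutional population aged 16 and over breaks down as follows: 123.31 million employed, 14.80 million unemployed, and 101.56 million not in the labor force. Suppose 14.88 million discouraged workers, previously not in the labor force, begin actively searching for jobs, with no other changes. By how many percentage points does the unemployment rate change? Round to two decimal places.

Initially, labor force = 123.31 + 14.80 = 138.11 million, so u = 14.80/138.11 = 10.72%.
After the change, unemployed and labor force both rise by 14.88 → E = 123.31, U = 29.68, labor force = 152.99 million.
New unemployment rate = 29.68 / 152.99 = 19.40%.
Change = 19.40% − 10.72% = +8.68 percentage points.

The unemployment rate changes by +8.68 percentage points.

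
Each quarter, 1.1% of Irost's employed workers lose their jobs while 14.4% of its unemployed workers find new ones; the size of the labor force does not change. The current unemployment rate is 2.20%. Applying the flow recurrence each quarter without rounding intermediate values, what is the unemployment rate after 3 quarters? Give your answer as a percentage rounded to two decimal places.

With a fixed labor force, u_{t+1} = u_t + s·(1−u_t) − f·u_t = u_t·(1−s−f) + s.
Here 1−s−f = 0.845 and s = 0.011.
u_1 = 0.022000 × 0.845 + 0.011 = 0.029590.
u_2 = 0.029590 × 0.845 + 0.011 = 0.036004.
u_3 = 0.036004 × 0.845 + 0.011 = 0.041423.

Unemployment rate after three quarters ≈ 4.14%.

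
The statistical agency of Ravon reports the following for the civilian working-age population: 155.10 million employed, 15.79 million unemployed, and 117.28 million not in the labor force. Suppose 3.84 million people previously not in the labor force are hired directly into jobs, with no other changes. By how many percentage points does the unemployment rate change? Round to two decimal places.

The unemployment rate changes by −0.20 percentage points.

Initially, labor force = 155.10 + 15.79 = 170.89 million, so u = 15.79/170.89 = 9.24%.
After the change, employed and labor force both rise by 3.84; unemployed unchanged → E = 158.94, U = 15.79, labor force = 174.73 million.
New unemployment rate = 15.79 / 174.73 = 9.04%.
Change = 9.04% − 9.24% = −0.20 percentage points.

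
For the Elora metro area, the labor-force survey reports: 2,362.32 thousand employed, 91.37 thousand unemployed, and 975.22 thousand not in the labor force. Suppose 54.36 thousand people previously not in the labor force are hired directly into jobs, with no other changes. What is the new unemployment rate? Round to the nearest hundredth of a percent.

New unemployment rate ≈ 3.64%.

Initially, labor force = 2,362.32 + 91.37 = 2,453.69 thousand, so u = 91.37/2,453.69 = 3.72%.
After the change, employed and labor force both rise by 54.36; unemployed unchanged → E = 2,416.68, U = 91.37, labor force = 2,508.05 thousand.
New unemployment rate = 91.37 / 2,508.05 = 3.64%.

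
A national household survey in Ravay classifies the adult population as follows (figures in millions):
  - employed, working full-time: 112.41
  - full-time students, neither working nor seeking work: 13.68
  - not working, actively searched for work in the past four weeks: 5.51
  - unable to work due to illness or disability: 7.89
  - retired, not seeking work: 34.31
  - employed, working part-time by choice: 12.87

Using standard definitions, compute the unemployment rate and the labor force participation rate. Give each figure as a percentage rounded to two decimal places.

Unemployment rate ≈ 4.21%; labor force participation rate ≈ 70.06%.

Employed = 112.41 + 12.87 = 125.28 million.
Unemployed = 5.51 million.
Labor force = 125.28 + 5.51 = 130.79 million.
Not in labor force = 13.68 + 7.89 + 34.31 = 55.88 million (those not working and not actively searching are outside the labor force).
Civilian working-age population = 130.79 + 55.88 = 186.67 million.
Unemployment rate = 5.51 / 130.79 = 4.21%.
Labor force participation rate = 130.79 / 186.67 = 70.06%.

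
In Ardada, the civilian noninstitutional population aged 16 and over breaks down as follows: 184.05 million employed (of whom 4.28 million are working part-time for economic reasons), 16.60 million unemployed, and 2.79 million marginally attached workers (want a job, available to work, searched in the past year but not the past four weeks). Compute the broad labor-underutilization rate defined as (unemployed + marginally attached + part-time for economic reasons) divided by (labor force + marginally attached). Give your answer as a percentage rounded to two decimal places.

Broad underutilization rate ≈ 11.63%.

Labor force = 184.05 + 16.60 = 200.65 million.
Numerator = 16.60 + 2.79 + 4.28 = 23.67 million.
Denominator = 200.65 + 2.79 = 203.44 million.
Broad rate = 23.67 / 203.44 = 11.63%.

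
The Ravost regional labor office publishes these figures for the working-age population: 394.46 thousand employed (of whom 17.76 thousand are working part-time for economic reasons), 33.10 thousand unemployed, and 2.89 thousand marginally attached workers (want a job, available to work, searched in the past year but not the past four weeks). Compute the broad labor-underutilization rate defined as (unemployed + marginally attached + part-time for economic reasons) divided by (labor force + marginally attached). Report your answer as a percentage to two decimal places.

Labor force = 394.46 + 33.10 = 427.56 thousand.
Numerator = 33.10 + 2.89 + 17.76 = 53.75 thousand.
Denominator = 427.56 + 2.89 = 430.45 thousand.
Broad rate = 53.75 / 430.45 = 12.49%.

Broad underutilization rate ≈ 12.49%.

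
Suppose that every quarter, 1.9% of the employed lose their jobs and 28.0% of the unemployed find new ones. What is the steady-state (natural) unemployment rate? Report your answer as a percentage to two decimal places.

At steady state the flows balance: s·E = f·U, so U/(E+U) = s/(s+f).
u* = 1.9 / (1.9 + 28.0) = 1.9 / 29.90 = 6.35%.

Steady-state unemployment rate ≈ 6.35%.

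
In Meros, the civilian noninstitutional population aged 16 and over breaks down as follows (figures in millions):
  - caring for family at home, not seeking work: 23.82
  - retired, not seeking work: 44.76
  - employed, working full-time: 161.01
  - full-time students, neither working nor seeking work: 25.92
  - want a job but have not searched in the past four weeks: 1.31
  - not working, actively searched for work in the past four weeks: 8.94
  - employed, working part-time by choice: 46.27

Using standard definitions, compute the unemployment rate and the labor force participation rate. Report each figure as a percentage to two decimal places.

Employed = 161.01 + 46.27 = 207.28 million.
Unemployed = 8.94 million.
Labor force = 207.28 + 8.94 = 216.22 million.
Not in labor force = 23.82 + 44.76 + 25.92 + 1.31 = 95.81 million (those not working and not actively searching are outside the labor force — including those who want a job but have given up searching).
Civilian working-age population = 216.22 + 95.81 = 312.03 million.
Unemployment rate = 8.94 / 216.22 = 4.13%.
Labor force participation rate = 216.22 / 312.03 = 69.29%.

Unemployment rate ≈ 4.13%; labor force participation rate ≈ 69.29%.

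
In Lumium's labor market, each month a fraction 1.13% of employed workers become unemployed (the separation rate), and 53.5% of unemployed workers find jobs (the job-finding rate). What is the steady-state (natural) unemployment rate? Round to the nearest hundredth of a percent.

Steady-state unemployment rate ≈ 2.07%.

At steady state the flows balance: s·E = f·U, so U/(E+U) = s/(s+f).
u* = 1.13 / (1.13 + 53.5) = 1.13 / 54.63 = 2.07%.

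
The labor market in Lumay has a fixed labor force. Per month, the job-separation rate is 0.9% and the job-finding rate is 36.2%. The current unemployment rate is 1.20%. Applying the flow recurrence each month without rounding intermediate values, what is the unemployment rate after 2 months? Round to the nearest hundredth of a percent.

Unemployment rate after two months ≈ 1.94%.

With a fixed labor force, u_{t+1} = u_t + s·(1−u_t) − f·u_t = u_t·(1−s−f) + s.
Here 1−s−f = 0.629 and s = 0.009.
u_1 = 0.012000 × 0.629 + 0.009 = 0.016548.
u_2 = 0.016548 × 0.629 + 0.009 = 0.019409.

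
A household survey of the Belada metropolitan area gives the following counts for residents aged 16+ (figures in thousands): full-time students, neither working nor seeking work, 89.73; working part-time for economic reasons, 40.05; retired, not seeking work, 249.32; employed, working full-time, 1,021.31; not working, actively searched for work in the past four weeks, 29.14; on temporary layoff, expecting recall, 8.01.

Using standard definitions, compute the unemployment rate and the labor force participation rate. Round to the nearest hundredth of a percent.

Unemployment rate ≈ 3.38%; labor force participation rate ≈ 76.41%.

Employed = 40.05 + 1,021.31 = 1,061.36 thousand (anyone who worked, including part-time for economic reasons, counts as employed).
Unemployed = 29.14 + 8.01 = 37.15 thousand (jobless and actively searching, or on temporary layoff).
Labor force = 1,061.36 + 37.15 = 1,098.51 thousand.
Not in labor force = 89.73 + 249.32 = 339.05 thousand (those not working and not actively searching are outside the labor force).
Civilian working-age population = 1,098.51 + 339.05 = 1,437.56 thousand.
Unemployment rate = 37.15 / 1,098.51 = 3.38%.
Labor force participation rate = 1,098.51 / 1,437.56 = 76.41%.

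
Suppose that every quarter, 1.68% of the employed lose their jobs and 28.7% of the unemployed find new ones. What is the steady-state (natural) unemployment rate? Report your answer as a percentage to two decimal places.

Steady-state unemployment rate ≈ 5.53%.

At steady state the flows balance: s·E = f·U, so U/(E+U) = s/(s+f).
u* = 1.68 / (1.68 + 28.7) = 1.68 / 30.38 = 5.53%.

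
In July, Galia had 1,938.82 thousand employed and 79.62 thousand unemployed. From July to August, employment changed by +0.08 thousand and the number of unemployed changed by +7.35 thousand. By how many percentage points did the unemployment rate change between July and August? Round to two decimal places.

The unemployment rate changed by +0.35 percentage points.

July: labor force = 1,938.82 + 79.62 = 2,018.44; u = 79.62/2,018.44 = 3.94%.
August: labor force = 1,938.90 + 86.97 = 2,025.87; u = 86.97/2,025.87 = 4.29%.
Change = 4.29% − 3.94% = +0.35 pp.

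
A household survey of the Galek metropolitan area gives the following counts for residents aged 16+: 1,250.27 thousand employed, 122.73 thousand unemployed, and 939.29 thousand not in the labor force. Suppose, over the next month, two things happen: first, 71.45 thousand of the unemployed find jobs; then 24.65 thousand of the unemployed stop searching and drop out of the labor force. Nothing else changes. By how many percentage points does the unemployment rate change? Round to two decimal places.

Initially, labor force = 1,250.27 + 122.73 = 1,373.00 thousand, so u = 122.73/1,373.00 = 8.94%.
After the first change, unemployed falls and employed rises by 71.45; labor force unchanged → E = 1,321.72, U = 51.28, labor force = 1,373.00 thousand.
After the second change, unemployed and labor force both fall by 24.65 → E = 1,321.72, U = 26.63, labor force = 1,348.35 thousand.
New unemployment rate = 26.63 / 1,348.35 = 1.98%.
Change = 1.98% − 8.94% = −6.96 percentage points.

The unemployment rate changes by −6.96 percentage points.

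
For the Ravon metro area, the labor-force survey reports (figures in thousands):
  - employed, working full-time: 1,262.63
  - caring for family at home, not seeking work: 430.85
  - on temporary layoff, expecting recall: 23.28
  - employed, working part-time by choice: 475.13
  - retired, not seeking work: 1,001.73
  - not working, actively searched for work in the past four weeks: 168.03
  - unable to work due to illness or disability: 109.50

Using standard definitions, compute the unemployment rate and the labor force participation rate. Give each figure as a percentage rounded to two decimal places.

Unemployment rate ≈ 9.92%; labor force participation rate ≈ 55.57%.

Employed = 1,262.63 + 475.13 = 1,737.76 thousand.
Unemployed = 23.28 + 168.03 = 191.31 thousand (jobless and actively searching, or on temporary layoff).
Labor force = 1,737.76 + 191.31 = 1,929.07 thousand.
Not in labor force = 430.85 + 1,001.73 + 109.50 = 1,542.08 thousand (those not working and not actively searching are outside the labor force).
Civilian working-age population = 1,929.07 + 1,542.08 = 3,471.15 thousand.
Unemployment rate = 191.31 / 1,929.07 = 9.92%.
Labor force participation rate = 1,929.07 / 3,471.15 = 55.57%.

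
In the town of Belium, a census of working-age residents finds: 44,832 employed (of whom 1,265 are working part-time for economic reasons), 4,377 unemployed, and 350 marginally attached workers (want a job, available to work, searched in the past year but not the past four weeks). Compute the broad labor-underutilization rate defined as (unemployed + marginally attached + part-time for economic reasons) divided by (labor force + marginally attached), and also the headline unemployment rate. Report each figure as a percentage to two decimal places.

Labor force = 44,832 + 4,377 = 49,209.
Numerator = 4,377 + 350 + 1,265 = 5,992.
Denominator = 49,209 + 350 = 49,559.
Broad rate = 5,992 / 49,559 = 12.09%.
Headline unemployment rate = 4,377 / 49,209 = 8.89%.

Broad underutilization rate ≈ 12.09%; headline unemployment rate ≈ 8.89%.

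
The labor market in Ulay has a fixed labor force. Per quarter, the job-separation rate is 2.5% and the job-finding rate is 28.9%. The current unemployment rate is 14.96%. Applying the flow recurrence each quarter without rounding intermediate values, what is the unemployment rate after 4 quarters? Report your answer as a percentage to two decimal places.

Unemployment rate after four quarters ≈ 9.51%.

With a fixed labor force, u_{t+1} = u_t + s·(1−u_t) − f·u_t = u_t·(1−s−f) + s.
Here 1−s−f = 0.686 and s = 0.025.
u_1 = 0.149600 × 0.686 + 0.025 = 0.127626.
u_2 = 0.127626 × 0.686 + 0.025 = 0.112551.
u_3 = 0.112551 × 0.686 + 0.025 = 0.102210.
u_4 = 0.102210 × 0.686 + 0.025 = 0.095116.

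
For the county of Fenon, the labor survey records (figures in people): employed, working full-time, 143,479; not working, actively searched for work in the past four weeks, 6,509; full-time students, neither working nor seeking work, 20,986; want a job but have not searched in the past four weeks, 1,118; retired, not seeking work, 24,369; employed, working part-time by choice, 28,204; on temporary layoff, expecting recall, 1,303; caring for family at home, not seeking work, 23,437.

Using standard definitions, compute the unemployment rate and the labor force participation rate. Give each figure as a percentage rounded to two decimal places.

Unemployment rate ≈ 4.35%; labor force participation rate ≈ 71.97%.

Employed = 143,479 + 28,204 = 171,683.
Unemployed = 6,509 + 1,303 = 7,812 (jobless and actively searching, or on temporary layoff).
Labor force = 171,683 + 7,812 = 179,495.
Not in labor force = 20,986 + 1,118 + 24,369 + 23,437 = 69,910 (those not working and not actively searching are outside the labor force — including those who want a job but have given up searching).
Civilian working-age population = 179,495 + 69,910 = 249,405.
Unemployment rate = 7,812 / 179,495 = 4.35%.
Labor force participation rate = 179,495 / 249,405 = 71.97%.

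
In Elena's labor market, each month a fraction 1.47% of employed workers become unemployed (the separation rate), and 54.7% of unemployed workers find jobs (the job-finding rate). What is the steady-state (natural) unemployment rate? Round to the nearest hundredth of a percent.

At steady state the flows balance: s·E = f·U, so U/(E+U) = s/(s+f).
u* = 1.47 / (1.47 + 54.7) = 1.47 / 56.17 = 2.62%.

Steady-state unemployment rate ≈ 2.62%.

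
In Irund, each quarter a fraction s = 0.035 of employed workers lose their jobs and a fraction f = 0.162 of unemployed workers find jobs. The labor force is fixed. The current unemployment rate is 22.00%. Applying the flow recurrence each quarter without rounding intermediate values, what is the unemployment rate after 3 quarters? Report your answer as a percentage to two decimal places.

With a fixed labor force, u_{t+1} = u_t + s·(1−u_t) − f·u_t = u_t·(1−s−f) + s.
Here 1−s−f = 0.803 and s = 0.035.
u_1 = 0.220000 × 0.803 + 0.035 = 0.211660.
u_2 = 0.211660 × 0.803 + 0.035 = 0.204963.
u_3 = 0.204963 × 0.803 + 0.035 = 0.199585.

Unemployment rate after three quarters ≈ 19.96%.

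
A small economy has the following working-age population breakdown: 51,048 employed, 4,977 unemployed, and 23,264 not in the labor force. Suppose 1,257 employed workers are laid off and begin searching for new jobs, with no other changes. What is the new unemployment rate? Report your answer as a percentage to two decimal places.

New unemployment rate ≈ 11.13%.

Initially, labor force = 51,048 + 4,977 = 56,025, so u = 4,977/56,025 = 8.88%.
After the change, employed falls and unemployed rises by 1,257; labor force unchanged → E = 49,791, U = 6,234, labor force = 56,025.
New unemployment rate = 6,234 / 56,025 = 11.13%.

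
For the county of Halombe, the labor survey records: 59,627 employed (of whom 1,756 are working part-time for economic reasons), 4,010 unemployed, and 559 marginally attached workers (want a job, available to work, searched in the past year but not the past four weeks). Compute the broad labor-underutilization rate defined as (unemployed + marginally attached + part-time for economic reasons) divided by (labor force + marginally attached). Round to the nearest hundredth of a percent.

Labor force = 59,627 + 4,010 = 63,637.
Numerator = 4,010 + 559 + 1,756 = 6,325.
Denominator = 63,637 + 559 = 64,196.
Broad rate = 6,325 / 64,196 = 9.85%.

Broad underutilization rate ≈ 9.85%.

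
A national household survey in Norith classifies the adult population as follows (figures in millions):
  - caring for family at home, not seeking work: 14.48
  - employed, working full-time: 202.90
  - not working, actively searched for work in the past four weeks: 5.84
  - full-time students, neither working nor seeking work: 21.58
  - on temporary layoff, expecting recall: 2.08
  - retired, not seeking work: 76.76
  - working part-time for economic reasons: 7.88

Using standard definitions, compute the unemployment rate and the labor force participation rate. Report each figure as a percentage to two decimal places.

Employed = 202.90 + 7.88 = 210.78 million (anyone who worked, including part-time for economic reasons, counts as employed).
Unemployed = 5.84 + 2.08 = 7.92 million (jobless and actively searching, or on temporary layoff).
Labor force = 210.78 + 7.92 = 218.70 million.
Not in labor force = 14.48 + 21.58 + 76.76 = 112.82 million (those not working and not actively searching are outside the labor force).
Civilian working-age population = 218.70 + 112.82 = 331.52 million.
Unemployment rate = 7.92 / 218.70 = 3.62%.
Labor force participation rate = 218.70 / 331.52 = 65.97%.

Unemployment rate ≈ 3.62%; labor force participation rate ≈ 65.97%.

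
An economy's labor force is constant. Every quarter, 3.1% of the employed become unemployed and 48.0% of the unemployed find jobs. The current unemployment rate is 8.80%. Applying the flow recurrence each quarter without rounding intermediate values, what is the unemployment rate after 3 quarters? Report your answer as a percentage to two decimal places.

With a fixed labor force, u_{t+1} = u_t + s·(1−u_t) − f·u_t = u_t·(1−s−f) + s.
Here 1−s−f = 0.489 and s = 0.031.
u_1 = 0.088000 × 0.489 + 0.031 = 0.074032.
u_2 = 0.074032 × 0.489 + 0.031 = 0.067202.
u_3 = 0.067202 × 0.489 + 0.031 = 0.063862.

Unemployment rate after three quarters ≈ 6.39%.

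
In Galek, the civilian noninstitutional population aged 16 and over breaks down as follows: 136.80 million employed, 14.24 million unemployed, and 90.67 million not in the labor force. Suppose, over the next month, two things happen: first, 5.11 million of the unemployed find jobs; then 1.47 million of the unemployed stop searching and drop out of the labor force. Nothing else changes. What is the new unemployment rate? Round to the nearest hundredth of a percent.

Initially, labor force = 136.80 + 14.24 = 151.04 million, so u = 14.24/151.04 = 9.43%.
After the first change, unemployed falls and employed rises by 5.11; labor force unchanged → E = 141.91, U = 9.13, labor force = 151.04 million.
After the second change, unemployed and labor force both fall by 1.47 → E = 141.91, U = 7.66, labor force = 149.57 million.
New unemployment rate = 7.66 / 149.57 = 5.12%.

New unemployment rate ≈ 5.12%.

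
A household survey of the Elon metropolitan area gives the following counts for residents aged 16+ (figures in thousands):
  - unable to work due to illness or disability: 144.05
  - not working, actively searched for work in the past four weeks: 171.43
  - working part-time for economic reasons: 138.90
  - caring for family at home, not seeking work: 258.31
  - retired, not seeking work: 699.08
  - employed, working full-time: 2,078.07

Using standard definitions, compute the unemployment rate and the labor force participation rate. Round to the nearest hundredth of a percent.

Unemployment rate ≈ 7.18%; labor force participation rate ≈ 68.44%.

Employed = 138.90 + 2,078.07 = 2,216.97 thousand (anyone who worked, including part-time for economic reasons, counts as employed).
Unemployed = 171.43 thousand.
Labor force = 2,216.97 + 171.43 = 2,388.40 thousand.
Not in labor force = 144.05 + 258.31 + 699.08 = 1,101.44 thousand (those not working and not actively searching are outside the labor force).
Civilian working-age population = 2,388.40 + 1,101.44 = 3,489.84 thousand.
Unemployment rate = 171.43 / 2,388.40 = 7.18%.
Labor force participation rate = 2,388.40 / 3,489.84 = 68.44%.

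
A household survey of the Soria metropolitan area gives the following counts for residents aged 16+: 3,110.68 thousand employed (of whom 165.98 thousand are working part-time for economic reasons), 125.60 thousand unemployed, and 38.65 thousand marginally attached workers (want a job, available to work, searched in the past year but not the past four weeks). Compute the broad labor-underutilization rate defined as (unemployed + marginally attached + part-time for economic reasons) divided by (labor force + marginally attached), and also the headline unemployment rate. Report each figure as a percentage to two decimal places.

Broad underutilization rate ≈ 10.08%; headline unemployment rate ≈ 3.88%.

Labor force = 3,110.68 + 125.60 = 3,236.28 thousand.
Numerator = 125.60 + 38.65 + 165.98 = 330.23 thousand.
Denominator = 3,236.28 + 38.65 = 3,274.93 thousand.
Broad rate = 330.23 / 3,274.93 = 10.08%.
Headline unemployment rate = 125.60 / 3,236.28 = 3.88%.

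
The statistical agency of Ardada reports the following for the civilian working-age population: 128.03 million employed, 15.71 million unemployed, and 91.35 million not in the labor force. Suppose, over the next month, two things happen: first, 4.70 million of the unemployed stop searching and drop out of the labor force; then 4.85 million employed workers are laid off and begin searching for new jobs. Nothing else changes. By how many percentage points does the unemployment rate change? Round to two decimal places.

The unemployment rate changes by +0.48 percentage points.

Initially, labor force = 128.03 + 15.71 = 143.74 million, so u = 15.71/143.74 = 10.93%.
After the first change, unemployed and labor force both fall by 4.70 → E = 128.03, U = 11.01, labor force = 139.04 million.
After the second change, employed falls and unemployed rises by 4.85; labor force unchanged → E = 123.18, U = 15.86, labor force = 139.04 million.
New unemployment rate = 15.86 / 139.04 = 11.41%.
Change = 11.41% − 10.93% = +0.48 percentage points.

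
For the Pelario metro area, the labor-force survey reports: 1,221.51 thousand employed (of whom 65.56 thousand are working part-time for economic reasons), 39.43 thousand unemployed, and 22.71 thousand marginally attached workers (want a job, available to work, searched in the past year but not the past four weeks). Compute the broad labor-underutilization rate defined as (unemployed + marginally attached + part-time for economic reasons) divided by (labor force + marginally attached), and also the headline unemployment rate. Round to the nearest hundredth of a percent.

Broad underutilization rate ≈ 9.95%; headline unemployment rate ≈ 3.13%.

Labor force = 1,221.51 + 39.43 = 1,260.94 thousand.
Numerator = 39.43 + 22.71 + 65.56 = 127.70 thousand.
Denominator = 1,260.94 + 22.71 = 1,283.65 thousand.
Broad rate = 127.70 / 1,283.65 = 9.95%.
Headline unemployment rate = 39.43 / 1,260.94 = 3.13%.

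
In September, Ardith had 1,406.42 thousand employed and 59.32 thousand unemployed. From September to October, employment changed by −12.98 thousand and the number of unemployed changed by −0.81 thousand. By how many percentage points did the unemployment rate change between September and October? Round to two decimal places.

September: labor force = 1,406.42 + 59.32 = 1,465.74; u = 59.32/1,465.74 = 4.05%.
October: labor force = 1,393.44 + 58.51 = 1,451.95; u = 58.51/1,451.95 = 4.03%.
Change = 4.03% − 4.05% = −0.02 pp.

The unemployment rate changed by −0.02 percentage points.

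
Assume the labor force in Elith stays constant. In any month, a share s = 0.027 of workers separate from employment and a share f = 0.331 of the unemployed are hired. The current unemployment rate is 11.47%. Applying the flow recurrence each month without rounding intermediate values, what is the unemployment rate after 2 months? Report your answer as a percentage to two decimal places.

Unemployment rate after two months ≈ 9.16%.

With a fixed labor force, u_{t+1} = u_t + s·(1−u_t) − f·u_t = u_t·(1−s−f) + s.
Here 1−s−f = 0.642 and s = 0.027.
u_1 = 0.114700 × 0.642 + 0.027 = 0.100637.
u_2 = 0.100637 × 0.642 + 0.027 = 0.091609.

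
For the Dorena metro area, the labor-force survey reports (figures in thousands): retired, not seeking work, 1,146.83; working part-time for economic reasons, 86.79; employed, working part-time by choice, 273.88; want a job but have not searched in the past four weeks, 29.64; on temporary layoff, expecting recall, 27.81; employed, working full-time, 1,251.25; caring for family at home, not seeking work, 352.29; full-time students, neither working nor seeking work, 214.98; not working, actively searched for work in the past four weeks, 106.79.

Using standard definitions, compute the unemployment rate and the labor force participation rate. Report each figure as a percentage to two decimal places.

Unemployment rate ≈ 7.71%; labor force participation rate ≈ 50.04%.

Employed = 86.79 + 273.88 + 1,251.25 = 1,611.92 thousand (anyone who worked, including part-time for economic reasons, counts as employed).
Unemployed = 27.81 + 106.79 = 134.60 thousand (jobless and actively searching, or on temporary layoff).
Labor force = 1,611.92 + 134.60 = 1,746.52 thousand.
Not in labor force = 1,146.83 + 29.64 + 352.29 + 214.98 = 1,743.74 thousand (those not working and not actively searching are outside the labor force — including those who want a job but have given up searching).
Civilian working-age population = 1,746.52 + 1,743.74 = 3,490.26 thousand.
Unemployment rate = 134.60 / 1,746.52 = 7.71%.
Labor force participation rate = 1,746.52 / 3,490.26 = 50.04%.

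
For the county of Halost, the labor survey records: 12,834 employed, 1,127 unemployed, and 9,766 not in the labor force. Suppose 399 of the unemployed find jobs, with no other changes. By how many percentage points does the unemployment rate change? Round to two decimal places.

Initially, labor force = 12,834 + 1,127 = 13,961, so u = 1,127/13,961 = 8.07%.
After the change, unemployed falls and employed rises by 399; labor force unchanged → E = 13,233, U = 728, labor force = 13,961.
New unemployment rate = 728 / 13,961 = 5.21%.
Change = 5.21% − 8.07% = −2.86 percentage points.

The unemployment rate changes by −2.86 percentage points.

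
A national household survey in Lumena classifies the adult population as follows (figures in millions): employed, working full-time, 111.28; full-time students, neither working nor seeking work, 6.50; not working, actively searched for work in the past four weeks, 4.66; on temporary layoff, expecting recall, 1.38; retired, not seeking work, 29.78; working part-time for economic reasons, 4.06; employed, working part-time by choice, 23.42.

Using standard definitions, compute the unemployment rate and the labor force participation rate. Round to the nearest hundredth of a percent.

Unemployment rate ≈ 4.17%; labor force participation rate ≈ 79.96%.

Employed = 111.28 + 4.06 + 23.42 = 138.76 million (anyone who worked, including part-time for economic reasons, counts as employed).
Unemployed = 4.66 + 1.38 = 6.04 million (jobless and actively searching, or on temporary layoff).
Labor force = 138.76 + 6.04 = 144.80 million.
Not in labor force = 6.50 + 29.78 = 36.28 million (those not working and not actively searching are outside the labor force).
Civilian working-age population = 144.80 + 36.28 = 181.08 million.
Unemployment rate = 6.04 / 144.80 = 4.17%.
Labor force participation rate = 144.80 / 181.08 = 79.96%.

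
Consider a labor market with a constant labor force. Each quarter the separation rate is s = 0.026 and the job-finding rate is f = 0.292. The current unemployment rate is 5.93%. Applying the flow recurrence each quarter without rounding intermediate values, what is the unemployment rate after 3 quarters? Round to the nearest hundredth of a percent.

Unemployment rate after three quarters ≈ 7.46%.

With a fixed labor force, u_{t+1} = u_t + s·(1−u_t) − f·u_t = u_t·(1−s−f) + s.
Here 1−s−f = 0.682 and s = 0.026.
u_1 = 0.059300 × 0.682 + 0.026 = 0.066443.
u_2 = 0.066443 × 0.682 + 0.026 = 0.071314.
u_3 = 0.071314 × 0.682 + 0.026 = 0.074636.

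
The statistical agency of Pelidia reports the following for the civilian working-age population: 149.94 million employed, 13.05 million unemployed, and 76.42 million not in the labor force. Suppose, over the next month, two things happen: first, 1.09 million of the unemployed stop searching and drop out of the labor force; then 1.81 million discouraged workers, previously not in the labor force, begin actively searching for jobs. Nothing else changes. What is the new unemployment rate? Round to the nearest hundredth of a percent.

Initially, labor force = 149.94 + 13.05 = 162.99 million, so u = 13.05/162.99 = 8.01%.
After the first change, unemployed and labor force both fall by 1.09 → E = 149.94, U = 11.96, labor force = 161.90 million.
After the second change, unemployed and labor force both rise by 1.81 → E = 149.94, U = 13.77, labor force = 163.71 million.
New unemployment rate = 13.77 / 163.71 = 8.41%.

New unemployment rate ≈ 8.41%.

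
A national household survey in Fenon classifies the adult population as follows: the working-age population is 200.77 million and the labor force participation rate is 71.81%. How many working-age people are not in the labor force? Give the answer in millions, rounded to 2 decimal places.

Share not in the labor force = 1 − 0.7181 = 0.2819.
Not in labor force = 0.2819 × 200.77 ≈ 56.60 million.

About 56.60 million are not in the labor force.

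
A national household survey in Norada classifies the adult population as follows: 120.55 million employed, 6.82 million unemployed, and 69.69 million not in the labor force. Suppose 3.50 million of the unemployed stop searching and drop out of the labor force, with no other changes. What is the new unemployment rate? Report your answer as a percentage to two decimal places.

New unemployment rate ≈ 2.68%.

Initially, labor force = 120.55 + 6.82 = 127.37 million, so u = 6.82/127.37 = 5.35%.
After the change, unemployed and labor force both fall by 3.50 → E = 120.55, U = 3.32, labor force = 123.87 million.
New unemployment rate = 3.32 / 123.87 = 2.68%.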